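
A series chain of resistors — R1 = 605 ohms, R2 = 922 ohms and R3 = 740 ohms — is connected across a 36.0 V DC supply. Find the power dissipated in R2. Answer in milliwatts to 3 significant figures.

Every series element carries the same I. Get I from the total resistance, then P = I² × R2.
R_total = 605 + 922 + 740 = 2267 Ω
I = V / R_total = 36.0 / 2267 = 0.01588 A
P_R2 = I² × R2 = (0.01588)² × 922 = 0.2325 W

233 mW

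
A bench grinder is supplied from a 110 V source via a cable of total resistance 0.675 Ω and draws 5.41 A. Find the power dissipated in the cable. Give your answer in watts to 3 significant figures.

19.8 W

The cable is a series resistance carrying the load current; its dissipation is I²R_line.
The cable carries the full 5.41 A.
P_line = I² R_line = (5.410)² × 0.675 = 19.76 W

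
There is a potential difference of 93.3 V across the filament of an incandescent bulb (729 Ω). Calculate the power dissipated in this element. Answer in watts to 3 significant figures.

V and R are stated; P = V²/R avoids computing the current.
P = (93.3 V)² / 729 Ω = 11.94 W

11.9 W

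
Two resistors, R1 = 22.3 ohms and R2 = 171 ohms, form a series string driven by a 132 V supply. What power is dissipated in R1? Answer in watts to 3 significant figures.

10.4 W

Since the resistors are in series they all carry the loop current I = V/R_total; the power in any one is I²R.
R_total = 22.3 + 171 = 193.3 Ω
I = V / R_total = 132 / 193.3 = 0.6829 A
P_R1 = I² × R1 = (0.6829)² × 22.3 = 10.40 W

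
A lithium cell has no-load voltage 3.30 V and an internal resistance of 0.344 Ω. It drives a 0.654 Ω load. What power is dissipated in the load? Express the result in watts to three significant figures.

7.15 W

Find the circuit current first, then P = I²R for the load (series elements share I).
I = ε / (r + R) = 3.30 / (0.344 + 0.654) = 3.307 A
P_load = I² R = (3.307)² × 0.654 = 7.151 W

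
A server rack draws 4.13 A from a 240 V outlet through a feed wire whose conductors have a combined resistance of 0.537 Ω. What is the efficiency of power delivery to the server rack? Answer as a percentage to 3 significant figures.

The feed wire carries the full 4.13 A.
P_line = I² R_line = (4.130)² × 0.537 = 9.160 W
P_source = V I = 240 × 4.130 = 991.2 W; P_load = 982.0 W
η = P_load / P_source = 982.0 / 991.2 = 0.9908

99.1 %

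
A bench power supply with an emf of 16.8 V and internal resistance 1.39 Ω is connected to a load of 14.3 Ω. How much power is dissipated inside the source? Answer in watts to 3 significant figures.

1.59 W

Internal loss is I²r, with I set by the total series resistance r+R.
I = ε / (r + R) = 16.8 / (1.39 + 14.3) = 1.071 A
P_int = I² r = (1.071)² × 1.39 = 1.594 W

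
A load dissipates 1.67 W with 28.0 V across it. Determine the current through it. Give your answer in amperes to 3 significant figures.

Rearranging the power relation for the two known quantities gives I = P / V.
I = 1.67 / 28.0 = 0.05964 A

0.0596 A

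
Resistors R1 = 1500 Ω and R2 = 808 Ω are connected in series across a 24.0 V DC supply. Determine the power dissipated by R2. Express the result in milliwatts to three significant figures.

87.4 mW

Series elements share the same current, so find I first, then use P = I²R.
R_total = 1500 + 808 = 2308 Ω
I = V / R_total = 24.0 / 2308 = 0.01040 A
P_R2 = I² × R2 = (0.01040)² × 808 = 0.08737 W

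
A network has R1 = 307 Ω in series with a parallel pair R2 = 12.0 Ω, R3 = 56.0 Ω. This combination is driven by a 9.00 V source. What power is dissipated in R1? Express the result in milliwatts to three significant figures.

248 mW

Reduce the parallel pair to R_p first; the network is then a simple series string.
R_p = (12.0×56.0)/(12.0+56.0) = 9.882 Ω
R_total = 307 + 9.882 = 316.9 Ω
I = V / R_total = 9.00 / 316.9 = 0.02840 A
R1 carries the full series current, so P = I²R.
P_R1 = (0.02840)² × 307 = 0.2476 W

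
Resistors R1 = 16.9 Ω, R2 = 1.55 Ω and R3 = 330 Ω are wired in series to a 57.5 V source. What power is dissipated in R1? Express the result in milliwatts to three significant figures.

In a series string the same current flows through every resistor — find that current, then P = I²R for the one we want.
R_total = 16.9 + 1.55 + 330 = 348.4 Ω
I = V / R_total = 57.5 / 348.4 = 0.1650 A
P_R1 = I² × R1 = (0.1650)² × 16.9 = 0.4602 W

460 mW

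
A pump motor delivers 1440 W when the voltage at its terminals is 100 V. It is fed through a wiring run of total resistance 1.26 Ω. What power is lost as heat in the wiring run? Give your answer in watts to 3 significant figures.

The wiring run and load are in series, so the same current flows in both; the loss is I²R_line.
I = P / V = 1440 / 100 = 14.40 A through the wiring run.
P_line = I² R_line = (14.40)² × 1.26 = 261.3 W

261 W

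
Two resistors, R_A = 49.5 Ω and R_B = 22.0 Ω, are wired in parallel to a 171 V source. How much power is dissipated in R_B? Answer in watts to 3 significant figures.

1330 W

Each parallel branch sees the full supply voltage, so P = V²/R applies directly to the target branch.
P_R_B = V² / R_B = (171)² / 22.0 Ω = 1329 W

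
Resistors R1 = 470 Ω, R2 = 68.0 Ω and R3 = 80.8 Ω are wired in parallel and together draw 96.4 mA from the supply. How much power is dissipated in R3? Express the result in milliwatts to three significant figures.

135 mW

The branches share the same voltage, but only the total current is given — find V from the equivalent resistance first.
1/R_eq = 1/470 + 1/68.0 + 1/80.8 ⇒ R_eq = 34.24 Ω
V = I_total × R_eq = 0.09640 × 34.24 = 3.300 V
P_R3 = V² / R3 = (3.300)² / 80.8 = 0.1348 W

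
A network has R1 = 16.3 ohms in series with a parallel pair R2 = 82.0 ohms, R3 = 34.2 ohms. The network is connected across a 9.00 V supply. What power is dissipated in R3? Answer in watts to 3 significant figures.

Collapse R2‖R3 to a single equivalent, reducing the network to two series elements.
R_p = (82.0×34.2)/(82.0+34.2) = 24.13 Ω
R_total = 16.3 + 24.13 = 40.43 Ω
I = V / R_total = 9.00 / 40.43 = 0.2226 A
Voltage across the parallel pair: V_p = I × R_p = 0.2226 × 24.13 = 5.372 V
R3 is across V_p, so use P = V²/R for that branch.
P_R3 = (5.372)² / 34.2 = 0.8438 W

0.844 W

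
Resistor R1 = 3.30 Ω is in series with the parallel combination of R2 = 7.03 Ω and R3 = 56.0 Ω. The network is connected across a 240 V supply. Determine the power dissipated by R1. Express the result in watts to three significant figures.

Collapse R2‖R3 to a single equivalent, reducing the network to two series elements.
R_p = (7.03×56.0)/(7.03+56.0) = 6.246 Ω
R_total = 3.30 + 6.246 = 9.546 Ω
I = V / R_total = 240 / 9.546 = 25.14 A
All the current flows through R1; use P = I²R.
P_R1 = (25.14)² × 3.30 = 2086 W

2090 W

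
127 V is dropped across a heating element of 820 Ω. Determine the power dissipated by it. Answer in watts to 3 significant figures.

19.7 W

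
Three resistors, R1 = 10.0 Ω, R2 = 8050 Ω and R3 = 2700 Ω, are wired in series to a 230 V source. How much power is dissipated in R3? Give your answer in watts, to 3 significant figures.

1.23 W

The current is common to all series resistors; compute it, then apply P = I²R for the target.
R_total = 10.0 + 8050 + 2700 = 10760 Ω
I = V / R_total = 230 / 10760 = 0.02138 A
P_R3 = I² × R3 = (0.02138)² × 2700 = 1.234 W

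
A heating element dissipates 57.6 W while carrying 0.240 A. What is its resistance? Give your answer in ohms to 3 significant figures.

The two known quantities fix the third via R = P / I².
R = 57.6 / (0.2400)² = 1000 Ω

1000 Ω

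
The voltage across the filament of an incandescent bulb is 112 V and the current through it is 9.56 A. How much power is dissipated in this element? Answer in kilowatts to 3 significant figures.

1.07 kW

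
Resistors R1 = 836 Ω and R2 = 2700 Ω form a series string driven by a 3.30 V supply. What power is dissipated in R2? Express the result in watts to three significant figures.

The current is common to all series resistors; compute it, then apply P = I²R for the target.
R_total = 836 + 2700 = 3536 Ω
I = V / R_total = 3.30 / 3536 = 0.0009333 A
P_R2 = I² × R2 = (0.0009333)² × 2700 = 0.002352 W

0.00235 W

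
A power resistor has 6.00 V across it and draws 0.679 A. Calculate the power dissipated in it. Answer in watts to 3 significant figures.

Both the voltage across and the current through the element are known, so P = V I applies directly.
P = 6.00 V × 0.6790 A = 4.074 W

4.07 W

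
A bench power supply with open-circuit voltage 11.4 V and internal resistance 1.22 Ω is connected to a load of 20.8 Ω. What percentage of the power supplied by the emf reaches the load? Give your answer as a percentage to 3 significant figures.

The source delivers εI, of which I²R reaches the load and I²r is lost; since I is common, η = R/(R+r).
η = R / (R + r) = 20.8 / (20.8 + 1.22) = 0.9446

94.5 %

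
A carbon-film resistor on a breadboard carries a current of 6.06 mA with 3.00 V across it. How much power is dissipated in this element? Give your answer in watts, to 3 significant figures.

With V and I both given, power follows immediately from P = V I.
P = 3.00 V × 0.006060 A = 0.01818 W

0.0182 W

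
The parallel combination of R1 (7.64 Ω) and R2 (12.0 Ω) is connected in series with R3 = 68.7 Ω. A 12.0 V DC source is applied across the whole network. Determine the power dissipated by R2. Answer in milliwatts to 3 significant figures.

Combine R1 and R2 into their parallel equivalent first, reducing the network to two series resistors.
R_p = (7.64×12.0)/(7.64+12.0) = 4.668 Ω
R_total = R_p + 68.7 = 4.668 + 68.7 = 73.37 Ω
I = V / R_total = 12.0 / 73.37 = 0.1636 A
Voltage across the parallel pair: V_p = I × R_p = 0.1636 × 4.668 = 0.7635 V
R2 has V_p across it, so P = V_p²/R2.
P_R2 = (0.7635)² / 12.0 = 0.04858 W

48.6 mW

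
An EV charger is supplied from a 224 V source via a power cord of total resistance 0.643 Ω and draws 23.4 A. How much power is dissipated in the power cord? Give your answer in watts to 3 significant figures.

The power cord is a series resistance carrying the load current; its dissipation is I²R_line.
The power cord carries the full 23.4 A.
P_line = I² R_line = (23.40)² × 0.643 = 352.1 W

352 W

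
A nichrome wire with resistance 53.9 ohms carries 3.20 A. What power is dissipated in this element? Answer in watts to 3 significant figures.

The current through and the resistance of the element are both given; use P = I²R.
P = (3.200 A)² × 53.9 Ω = 551.9 W

552 W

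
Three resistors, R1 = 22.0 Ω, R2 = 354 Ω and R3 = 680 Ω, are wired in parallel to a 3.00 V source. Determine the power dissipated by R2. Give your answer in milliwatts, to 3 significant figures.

25.4 mW

Each parallel branch sees the full supply voltage, so P = V²/R applies directly to the target branch.
P_R2 = V² / R2 = (3.00)² / 354 Ω = 0.02542 W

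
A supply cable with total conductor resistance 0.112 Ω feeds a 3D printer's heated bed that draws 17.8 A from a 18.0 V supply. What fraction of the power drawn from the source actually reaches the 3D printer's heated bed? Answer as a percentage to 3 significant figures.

The supply cable carries the full 17.8 A.
P_line = I² R_line = (17.80)² × 0.112 = 35.49 W
P_source = V I = 18.0 × 17.80 = 320.4 W; P_load = 284.9 W
η = P_load / P_source = 284.9 / 320.4 = 0.8892

88.9 %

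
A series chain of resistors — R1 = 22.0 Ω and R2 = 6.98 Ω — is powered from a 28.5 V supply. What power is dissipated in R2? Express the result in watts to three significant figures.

6.75 W

Series elements share the same current, so find I first, then use P = I²R.
R_total = 22.0 + 6.98 = 28.98 Ω
I = V / R_total = 28.5 / 28.98 = 0.9834 A
P_R2 = I² × R2 = (0.9834)² × 6.98 = 6.751 W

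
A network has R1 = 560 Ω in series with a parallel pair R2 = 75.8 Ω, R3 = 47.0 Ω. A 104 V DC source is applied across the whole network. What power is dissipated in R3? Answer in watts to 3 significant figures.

First combine the parallel branches into one equivalent R_p, then R1 + R_p is a series pair.
R_p = (75.8×47.0)/(75.8+47.0) = 29.01 Ω
R_total = 560 + 29.01 = 589.0 Ω
I = V / R_total = 104 / 589.0 = 0.1766 A
Voltage across the parallel pair: V_p = I × R_p = 0.1766 × 29.01 = 5.122 V
R3 is across V_p, so use P = V²/R for that branch.
P_R3 = (5.122)² / 47.0 = 0.5583 W

0.558 W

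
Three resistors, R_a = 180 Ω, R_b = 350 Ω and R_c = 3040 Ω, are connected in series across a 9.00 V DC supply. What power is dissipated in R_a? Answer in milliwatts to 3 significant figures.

1.14 mW

Since the resistors are in series they all carry the loop current I = V/R_total; the power in any one is I²R.
R_total = 180 + 350 + 3040 = 3570 Ω
I = V / R_total = 9.00 / 3570 = 0.002521 A
P_R_a = I² × R_a = (0.002521)² × 180 = 0.001144 W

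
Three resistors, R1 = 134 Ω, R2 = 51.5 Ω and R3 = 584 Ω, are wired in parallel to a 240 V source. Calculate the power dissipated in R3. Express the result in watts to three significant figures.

Parallel branches share the same voltage; P = V²/R gives the branch power in one step.
P_R3 = V² / R3 = (240)² / 584 Ω = 98.63 W

98.6 W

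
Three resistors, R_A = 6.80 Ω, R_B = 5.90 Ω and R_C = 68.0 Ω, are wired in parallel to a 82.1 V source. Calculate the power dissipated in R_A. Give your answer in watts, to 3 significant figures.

991 W

Each parallel branch sees the full supply voltage, so P = V²/R applies directly to the target branch.
P_R_A = V² / R_A = (82.1)² / 6.80 Ω = 991.2 W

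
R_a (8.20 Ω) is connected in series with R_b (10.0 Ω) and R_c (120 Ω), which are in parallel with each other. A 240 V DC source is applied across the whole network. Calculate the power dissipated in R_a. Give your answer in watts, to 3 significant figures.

1550 W

First combine the parallel branches into one equivalent R_p, then R_a + R_p is a series pair.
R_p = (10.0×120)/(10.0+120) = 9.231 Ω
R_total = 8.20 + 9.231 = 17.43 Ω
I = V / R_total = 240 / 17.43 = 13.77 A
R_a carries the full series current, so P = I²R.
P_R_a = (13.77)² × 8.20 = 1555 W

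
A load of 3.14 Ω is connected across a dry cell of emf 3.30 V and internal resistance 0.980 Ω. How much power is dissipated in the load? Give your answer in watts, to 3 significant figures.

Find the circuit current first, then P = I²R for the load (series elements share I).
I = ε / (r + R) = 3.30 / (0.980 + 3.14) = 0.8010 A
P_load = I² R = (0.8010)² × 3.14 = 2.014 W

2.01 W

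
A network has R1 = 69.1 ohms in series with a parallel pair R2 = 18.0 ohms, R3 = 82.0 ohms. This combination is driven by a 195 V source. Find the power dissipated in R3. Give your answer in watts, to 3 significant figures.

Collapse R2‖R3 to a single equivalent, reducing the network to two series elements.
R_p = (18.0×82.0)/(18.0+82.0) = 14.76 Ω
R_total = 69.1 + 14.76 = 83.86 Ω
I = V / R_total = 195 / 83.86 = 2.325 A
Voltage across the parallel pair: V_p = I × R_p = 2.325 × 14.76 = 34.32 V
With V_p across R3, its power is V_p²/R3.
P_R3 = (34.32)² / 82.0 = 14.37 W

14.4 W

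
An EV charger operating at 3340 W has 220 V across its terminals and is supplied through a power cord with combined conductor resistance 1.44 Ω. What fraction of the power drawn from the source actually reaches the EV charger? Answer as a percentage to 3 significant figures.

I = P / V = 3340 / 220 = 15.18 A through the power cord.
P_line = I² R_line = (15.18)² × 1.44 = 331.9 W
P_source = P_load + P_line = 3340 + 331.9 = 3672 W
η = P_load / P_source = 3340 / 3672 = 0.9096

91.0 %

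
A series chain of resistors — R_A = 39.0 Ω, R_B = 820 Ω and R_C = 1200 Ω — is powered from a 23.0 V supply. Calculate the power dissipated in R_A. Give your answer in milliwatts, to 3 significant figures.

Series elements share the same current, so find I first, then use P = I²R.
R_total = 39.0 + 820 + 1200 = 2059 Ω
I = V / R_total = 23.0 / 2059 = 0.01117 A
P_R_A = I² × R_A = (0.01117)² × 39.0 = 0.004866 W

4.87 mW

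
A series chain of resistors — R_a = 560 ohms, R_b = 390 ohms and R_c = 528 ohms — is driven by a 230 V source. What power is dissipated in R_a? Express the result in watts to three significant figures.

Every series element carries the same I. Get I from the total resistance, then P = I² × R_a.
R_total = 560 + 390 + 528 = 1478 Ω
I = V / R_total = 230 / 1478 = 0.1556 A
P_R_a = I² × R_a = (0.1556)² × 560 = 13.56 W

13.6 W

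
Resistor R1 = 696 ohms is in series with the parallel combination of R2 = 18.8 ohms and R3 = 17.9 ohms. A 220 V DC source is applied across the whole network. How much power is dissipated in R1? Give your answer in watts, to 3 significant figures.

Collapse R2‖R3 to a single equivalent, reducing the network to two series elements.
R_p = (18.8×17.9)/(18.8+17.9) = 9.169 Ω
R_total = 696 + 9.169 = 705.2 Ω
I = V / R_total = 220 / 705.2 = 0.3120 A
R1 carries the full series current, so P = I²R.
P_R1 = (0.3120)² × 696 = 67.74 W

67.7 W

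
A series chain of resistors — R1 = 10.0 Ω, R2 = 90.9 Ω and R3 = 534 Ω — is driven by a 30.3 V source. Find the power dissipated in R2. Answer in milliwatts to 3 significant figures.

207 mW

Since the resistors are in series they all carry the loop current I = V/R_total; the power in any one is I²R.
R_total = 10.0 + 90.9 + 534 = 634.9 Ω
I = V / R_total = 30.3 / 634.9 = 0.04772 A
P_R2 = I² × R2 = (0.04772)² × 90.9 = 0.2070 W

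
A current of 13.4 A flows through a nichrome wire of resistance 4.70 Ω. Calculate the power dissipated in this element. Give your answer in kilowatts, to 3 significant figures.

Current and resistance are given, so P = I²R is the direct form.
P = (13.40 A)² × 4.70 Ω = 843.9 W

0.844 kW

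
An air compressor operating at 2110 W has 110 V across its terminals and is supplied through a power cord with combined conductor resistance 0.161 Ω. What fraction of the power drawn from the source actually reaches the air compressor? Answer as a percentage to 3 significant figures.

97.3 %

I = P / V = 2110 / 110 = 19.18 A through the power cord.
P_line = I² R_line = (19.18)² × 0.161 = 59.24 W
P_source = P_load + P_line = 2110 + 59.24 = 2169 W
η = P_load / P_source = 2110 / 2169 = 0.9727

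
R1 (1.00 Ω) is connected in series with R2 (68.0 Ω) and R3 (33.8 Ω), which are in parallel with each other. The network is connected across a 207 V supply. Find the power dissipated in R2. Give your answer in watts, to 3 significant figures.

Replace R2 and R3 with their parallel equivalent so the circuit becomes R1 in series with R_p.
R_p = (68.0×33.8)/(68.0+33.8) = 22.58 Ω
R_total = 1.00 + 22.58 = 23.58 Ω
I = V / R_total = 207 / 23.58 = 8.780 A
Voltage across the parallel pair: V_p = I × R_p = 8.780 × 22.58 = 198.2 V
With V_p across R2, its power is V_p²/R2.
P_R2 = (198.2)² / 68.0 = 577.8 W

578 W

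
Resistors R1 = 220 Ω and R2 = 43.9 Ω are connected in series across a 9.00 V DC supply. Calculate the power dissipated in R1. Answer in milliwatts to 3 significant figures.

256 mW

In a series string the same current flows through every resistor — find that current, then P = I²R for the one we want.
R_total = 220 + 43.9 = 263.9 Ω
I = V / R_total = 9.00 / 263.9 = 0.03410 A
P_R1 = I² × R1 = (0.03410)² × 220 = 0.2559 W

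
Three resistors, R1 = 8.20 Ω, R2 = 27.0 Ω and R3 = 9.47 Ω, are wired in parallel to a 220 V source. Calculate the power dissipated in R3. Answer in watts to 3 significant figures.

5110 W

Every branch has 220 V across it, so for R3 the power is simply V²/R.
P_R3 = V² / R3 = (220)² / 9.47 Ω = 5111 W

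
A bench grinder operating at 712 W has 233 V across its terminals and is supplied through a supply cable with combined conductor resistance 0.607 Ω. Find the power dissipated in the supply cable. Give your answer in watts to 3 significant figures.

5.67 W

Line loss is just I²R for the cable — we know both I and R_line directly.
I = P / V = 712 / 233 = 3.056 A through the supply cable.
P_line = I² R_line = (3.056)² × 0.607 = 5.668 W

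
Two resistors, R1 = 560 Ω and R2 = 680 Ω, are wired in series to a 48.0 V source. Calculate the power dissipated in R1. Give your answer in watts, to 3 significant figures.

0.839 W

Every series element carries the same I. Get I from the total resistance, then P = I² × R1.
R_total = 560 + 680 = 1240 Ω
I = V / R_total = 48.0 / 1240 = 0.03871 A
P_R1 = I² × R1 = (0.03871)² × 560 = 0.8391 W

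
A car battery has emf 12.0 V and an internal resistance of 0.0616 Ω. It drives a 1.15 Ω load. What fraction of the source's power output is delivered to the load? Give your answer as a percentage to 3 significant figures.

η = P_load/(P_load+P_int) = I²R/(I²R+I²r) = R/(R+r) — the I² cancels for series elements.
η = R / (R + r) = 1.15 / (1.15 + 0.0616) = 0.9492

94.9 %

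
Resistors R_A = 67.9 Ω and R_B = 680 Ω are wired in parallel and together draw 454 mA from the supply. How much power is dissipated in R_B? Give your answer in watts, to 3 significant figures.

1.16 W

Parallel branches share V, not I — compute V via R_eq, then use V²/R for the target branch.
1/R_eq = 1/67.9 + 1/680 ⇒ R_eq = 61.74 Ω
V = I_total × R_eq = 0.4540 × 61.74 = 28.03 V
P_R_B = V² / R_B = (28.03)² / 680 = 1.155 W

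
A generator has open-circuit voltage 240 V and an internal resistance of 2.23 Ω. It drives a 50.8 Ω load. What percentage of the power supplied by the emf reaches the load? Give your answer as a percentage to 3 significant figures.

95.8 %

η = P_load/(P_load+P_int) = I²R/(I²R+I²r) = R/(R+r) — the I² cancels for series elements.
η = R / (R + r) = 50.8 / (50.8 + 2.23) = 0.9579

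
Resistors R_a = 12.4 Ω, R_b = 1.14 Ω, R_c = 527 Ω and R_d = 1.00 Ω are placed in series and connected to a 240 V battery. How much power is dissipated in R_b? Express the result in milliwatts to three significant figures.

In a series string the same current flows through every resistor — find that current, then P = I²R for the one we want.
R_total = 12.4 + 1.14 + 527 + 1.00 = 541.5 Ω
I = V / R_total = 240 / 541.5 = 0.4432 A
P_R_b = I² × R_b = (0.4432)² × 1.14 = 0.2239 W

224 mW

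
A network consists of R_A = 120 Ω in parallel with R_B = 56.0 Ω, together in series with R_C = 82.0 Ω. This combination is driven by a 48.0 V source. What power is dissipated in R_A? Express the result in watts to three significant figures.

Collapse the R_A‖R_B pair into one equivalent R_p; then R_p and R_C form a series string.
R_p = (120×56.0)/(120+56.0) = 38.18 Ω
R_total = R_p + 82.0 = 38.18 + 82.0 = 120.2 Ω
I = V / R_total = 48.0 / 120.2 = 0.3994 A
Voltage across the parallel pair: V_p = I × R_p = 0.3994 × 38.18 = 15.25 V
R_A has V_p across it, so P = V_p²/R_A.
P_R_A = (15.25)² / 120 = 1.938 W

1.94 W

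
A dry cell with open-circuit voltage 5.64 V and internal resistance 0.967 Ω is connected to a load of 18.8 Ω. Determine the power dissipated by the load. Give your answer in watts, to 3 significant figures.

Find the circuit current first, then P = I²R for the load (series elements share I).
I = ε / (r + R) = 5.64 / (0.967 + 18.8) = 0.2853 A
P_load = I² R = (0.2853)² × 18.8 = 1.531 W

1.53 W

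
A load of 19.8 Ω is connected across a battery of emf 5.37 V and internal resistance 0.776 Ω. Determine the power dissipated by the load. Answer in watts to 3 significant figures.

Load and internal resistance form a series loop — compute the loop current, then the load power via I²R.
I = ε / (r + R) = 5.37 / (0.776 + 19.8) = 0.2610 A
P_load = I² R = (0.2610)² × 19.8 = 1.349 W

1.35 W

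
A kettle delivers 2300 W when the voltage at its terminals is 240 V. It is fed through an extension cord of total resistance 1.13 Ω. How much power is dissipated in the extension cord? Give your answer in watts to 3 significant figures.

104 W

The extension cord and load are in series, so the same current flows in both; the loss is I²R_line.
I = P / V = 2300 / 240 = 9.583 A through the extension cord.
P_line = I² R_line = (9.583)² × 1.13 = 103.8 W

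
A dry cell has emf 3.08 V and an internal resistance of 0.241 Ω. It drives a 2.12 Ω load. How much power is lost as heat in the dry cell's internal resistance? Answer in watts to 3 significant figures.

0.410 W

The source's internal resistance is just another series element carrying I; its dissipation is I²r.
I = ε / (r + R) = 3.08 / (0.241 + 2.12) = 1.305 A
P_int = I² r = (1.305)² × 0.241 = 0.4101 W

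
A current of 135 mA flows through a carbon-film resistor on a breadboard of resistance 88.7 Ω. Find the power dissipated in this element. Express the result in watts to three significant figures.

With I and R stated, P = I²R applies in one step.
P = (0.1350 A)² × 88.7 Ω = 1.617 W

1.62 W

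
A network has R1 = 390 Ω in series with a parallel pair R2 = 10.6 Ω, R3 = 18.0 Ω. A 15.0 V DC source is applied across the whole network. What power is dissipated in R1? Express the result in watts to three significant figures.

Collapse R2‖R3 to a single equivalent, reducing the network to two series elements.
R_p = (10.6×18.0)/(10.6+18.0) = 6.671 Ω
R_total = 390 + 6.671 = 396.7 Ω
I = V / R_total = 15.0 / 396.7 = 0.03781 A
R1 is in the main series path, so its power is I²R1.
P_R1 = (0.03781)² × 390 = 0.5577 W

0.558 W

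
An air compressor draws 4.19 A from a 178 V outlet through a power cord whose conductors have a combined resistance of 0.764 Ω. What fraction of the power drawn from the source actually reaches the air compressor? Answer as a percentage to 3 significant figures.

98.2 %

The power cord carries the full 4.19 A.
P_line = I² R_line = (4.190)² × 0.764 = 13.41 W
P_source = V I = 178 × 4.190 = 745.8 W; P_load = 732.4 W
η = P_load / P_source = 732.4 / 745.8 = 0.9820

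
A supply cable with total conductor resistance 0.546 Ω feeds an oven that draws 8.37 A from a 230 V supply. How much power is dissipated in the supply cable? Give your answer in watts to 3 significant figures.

Line loss is just I²R for the cable — we know both I and R_line directly.
The supply cable carries the full 8.37 A.
P_line = I² R_line = (8.370)² × 0.546 = 38.25 W

38.3 W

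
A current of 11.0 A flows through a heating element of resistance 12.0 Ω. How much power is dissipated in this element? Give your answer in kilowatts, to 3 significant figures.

1.45 kW

Current and resistance are given, so P = I²R is the direct form.
P = (11.00 A)² × 12.0 Ω = 1452 W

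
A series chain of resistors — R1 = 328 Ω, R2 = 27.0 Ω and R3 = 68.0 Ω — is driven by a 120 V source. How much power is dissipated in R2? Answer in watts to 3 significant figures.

Since the resistors are in series they all carry the loop current I = V/R_total; the power in any one is I²R.
R_total = 328 + 27.0 + 68.0 = 423.0 Ω
I = V / R_total = 120 / 423.0 = 0.2837 A
P_R2 = I² × R2 = (0.2837)² × 27.0 = 2.173 W

2.17 W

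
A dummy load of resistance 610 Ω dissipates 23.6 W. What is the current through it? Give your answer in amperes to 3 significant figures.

0.197 A

From P = V I = I²R = V²/R, with the two given quantities we get I = √(P / R).
I = √(23.6 / 610) = 0.1967 A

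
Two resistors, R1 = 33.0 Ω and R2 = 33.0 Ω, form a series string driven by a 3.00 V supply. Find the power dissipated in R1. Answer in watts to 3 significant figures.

0.0682 W

The current is common to all series resistors; compute it, then apply P = I²R for the target.
R_total = 33.0 + 33.0 = 66.00 Ω
I = V / R_total = 3.00 / 66.00 = 0.04545 A
P_R1 = I² × R1 = (0.04545)² × 33.0 = 0.06818 W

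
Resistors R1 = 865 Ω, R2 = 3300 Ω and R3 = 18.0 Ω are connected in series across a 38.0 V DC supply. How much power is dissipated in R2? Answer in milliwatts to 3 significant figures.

Series elements share the same current, so find I first, then use P = I²R.
R_total = 865 + 3300 + 18.0 = 4183 Ω
I = V / R_total = 38.0 / 4183 = 0.009084 A
P_R2 = I² × R2 = (0.009084)² × 3300 = 0.2723 W

272 mW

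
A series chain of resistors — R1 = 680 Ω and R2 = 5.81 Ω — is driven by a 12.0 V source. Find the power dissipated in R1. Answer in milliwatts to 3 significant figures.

Every series element carries the same I. Get I from the total resistance, then P = I² × R1.
R_total = 680 + 5.81 = 685.8 Ω
I = V / R_total = 12.0 / 685.8 = 0.01750 A
P_R1 = I² × R1 = (0.01750)² × 680 = 0.2082 W

208 mW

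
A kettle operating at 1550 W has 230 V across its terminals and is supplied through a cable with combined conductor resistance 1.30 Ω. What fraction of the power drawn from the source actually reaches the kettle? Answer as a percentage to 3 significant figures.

96.3 %

I = P / V = 1550 / 230 = 6.739 A through the cable.
P_line = I² R_line = (6.739)² × 1.30 = 59.04 W
P_source = P_load + P_line = 1550 + 59.04 = 1609 W
η = P_load / P_source = 1550 / 1609 = 0.9633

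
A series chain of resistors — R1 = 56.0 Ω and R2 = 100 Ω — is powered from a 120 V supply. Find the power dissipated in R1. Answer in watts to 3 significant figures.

33.1 W

In a series string the same current flows through every resistor — find that current, then P = I²R for the one we want.
R_total = 56.0 + 100 = 156.0 Ω
I = V / R_total = 120 / 156.0 = 0.7692 A
P_R1 = I² × R1 = (0.7692)² × 56.0 = 33.14 W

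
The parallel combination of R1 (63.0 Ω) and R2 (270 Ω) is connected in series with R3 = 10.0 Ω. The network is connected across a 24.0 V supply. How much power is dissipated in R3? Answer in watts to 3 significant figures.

Collapse the R1‖R2 pair into one equivalent R_p; then R_p and R3 form a series string.
R_p = (63.0×270)/(63.0+270) = 51.08 Ω
R_total = R_p + 10.0 = 51.08 + 10.0 = 61.08 Ω
I = V / R_total = 24.0 / 61.08 = 0.3929 A
All the supply current flows through R3; use P = I²R3.
P_R3 = (0.3929)² × 10.0 = 1.544 W

1.54 W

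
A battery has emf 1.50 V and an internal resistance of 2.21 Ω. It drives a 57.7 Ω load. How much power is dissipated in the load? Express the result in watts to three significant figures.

0.0362 W

With r and R in series, I = ε/(r+R); the load dissipates I²R.
I = ε / (r + R) = 1.50 / (2.21 + 57.7) = 0.02504 A
P_load = I² R = (0.02504)² × 57.7 = 0.03617 W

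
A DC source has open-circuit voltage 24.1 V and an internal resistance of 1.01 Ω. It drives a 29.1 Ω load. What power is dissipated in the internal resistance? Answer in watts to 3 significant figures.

The internal resistance carries the same current as the load; P_int = I²r.
I = ε / (r + R) = 24.1 / (1.01 + 29.1) = 0.8004 A
P_int = I² r = (0.8004)² × 1.01 = 0.6470 W

0.647 W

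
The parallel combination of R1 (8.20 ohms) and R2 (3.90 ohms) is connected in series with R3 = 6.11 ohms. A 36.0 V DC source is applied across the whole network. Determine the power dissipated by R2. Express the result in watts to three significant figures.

First find R_p for the parallel pair, then treat R_p + R3 as a series loop.
R_p = (8.20×3.90)/(8.20+3.90) = 2.643 Ω
R_total = R_p + 6.11 = 2.643 + 6.11 = 8.753 Ω
I = V / R_total = 36.0 / 8.753 = 4.113 A
Voltage across the parallel pair: V_p = I × R_p = 4.113 × 2.643 = 10.87 V
R2 has V_p across it, so P = V_p²/R2.
P_R2 = (10.87)² / 3.90 = 30.30 W

30.3 W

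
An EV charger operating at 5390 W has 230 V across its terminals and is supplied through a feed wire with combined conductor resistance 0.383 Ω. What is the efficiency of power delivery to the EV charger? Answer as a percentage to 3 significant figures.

I = P / V = 5390 / 230 = 23.43 A through the feed wire.
P_line = I² R_line = (23.43)² × 0.383 = 210.3 W
P_source = P_load + P_line = 5390 + 210.3 = 5600 W
η = P_load / P_source = 5390 / 5600 = 0.9624

96.2 %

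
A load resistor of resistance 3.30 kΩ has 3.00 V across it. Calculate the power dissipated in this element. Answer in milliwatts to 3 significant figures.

V and R are stated; P = V²/R avoids computing the current.
P = (3.00 V)² / 3300 Ω = 0.002727 W

2.73 mW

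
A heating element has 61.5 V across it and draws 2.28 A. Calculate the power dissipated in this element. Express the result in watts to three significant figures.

140 W

Since both terminal voltage and current are stated, P = V I gives the power in one step.
P = 61.5 V × 2.280 A = 140.2 W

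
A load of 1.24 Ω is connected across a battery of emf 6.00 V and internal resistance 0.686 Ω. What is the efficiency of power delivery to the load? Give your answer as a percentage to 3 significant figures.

64.4 %

η = P_load/(P_load+P_int) = I²R/(I²R+I²r) = R/(R+r) — the I² cancels for series elements.
η = R / (R + r) = 1.24 / (1.24 + 0.686) = 0.6438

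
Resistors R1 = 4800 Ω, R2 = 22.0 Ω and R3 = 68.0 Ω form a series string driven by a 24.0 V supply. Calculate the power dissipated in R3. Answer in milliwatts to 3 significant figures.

1.64 mW

The current is common to all series resistors; compute it, then apply P = I²R for the target.
R_total = 4800 + 22.0 + 68.0 = 4890 Ω
I = V / R_total = 24.0 / 4890 = 0.004908 A
P_R3 = I² × R3 = (0.004908)² × 68.0 = 0.001638 W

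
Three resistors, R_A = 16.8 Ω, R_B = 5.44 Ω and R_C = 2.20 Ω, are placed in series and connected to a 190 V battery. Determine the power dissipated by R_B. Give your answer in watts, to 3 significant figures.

The current is common to all series resistors; compute it, then apply P = I²R for the target.
R_total = 16.8 + 5.44 + 2.20 = 24.44 Ω
I = V / R_total = 190 / 24.44 = 7.774 A
P_R_B = I² × R_B = (7.774)² × 5.44 = 328.8 W

329 W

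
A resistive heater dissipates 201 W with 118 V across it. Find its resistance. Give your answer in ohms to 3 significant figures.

69.3 Ω

Inverting the appropriate power form: R = V² / P.
R = (118)² / 201 = 69.27 Ω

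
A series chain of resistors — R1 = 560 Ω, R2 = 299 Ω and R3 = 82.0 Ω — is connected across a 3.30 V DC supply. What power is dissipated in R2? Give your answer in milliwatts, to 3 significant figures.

3.68 mW

Every series element carries the same I. Get I from the total resistance, then P = I² × R2.
R_total = 560 + 299 + 82.0 = 941.0 Ω
I = V / R_total = 3.30 / 941.0 = 0.003507 A
P_R2 = I² × R2 = (0.003507)² × 299 = 0.003677 W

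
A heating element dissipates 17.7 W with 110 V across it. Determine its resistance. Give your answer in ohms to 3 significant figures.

The two known quantities fix the third via R = V² / P.
R = (110)² / 17.7 = 683.6 Ω

684 Ω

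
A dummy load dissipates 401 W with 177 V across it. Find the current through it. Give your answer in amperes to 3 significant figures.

2.27 A

The two known quantities fix the third via I = P / V.
I = 401 / 177 = 2.266 A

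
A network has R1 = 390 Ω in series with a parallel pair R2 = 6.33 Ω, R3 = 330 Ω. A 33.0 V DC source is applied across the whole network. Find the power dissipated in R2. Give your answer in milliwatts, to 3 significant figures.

42.3 mW

Collapse R2‖R3 to a single equivalent, reducing the network to two series elements.
R_p = (6.33×330)/(6.33+330) = 6.211 Ω
R_total = 390 + 6.211 = 396.2 Ω
I = V / R_total = 33.0 / 396.2 = 0.08329 A
Voltage across the parallel pair: V_p = I × R_p = 0.08329 × 6.211 = 0.5173 V
R2 is across V_p, so use P = V²/R for that branch.
P_R2 = (0.5173)² / 6.33 = 0.04227 W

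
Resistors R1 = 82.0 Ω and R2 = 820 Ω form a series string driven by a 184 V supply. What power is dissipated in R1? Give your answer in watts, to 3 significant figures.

3.41 W

Every series element carries the same I. Get I from the total resistance, then P = I² × R1.
R_total = 82.0 + 820 = 902.0 Ω
I = V / R_total = 184 / 902.0 = 0.2040 A
P_R1 = I² × R1 = (0.2040)² × 82.0 = 3.412 W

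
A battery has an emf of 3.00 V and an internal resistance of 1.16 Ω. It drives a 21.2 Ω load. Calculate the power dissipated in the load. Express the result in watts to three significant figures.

0.382 W

The internal resistance and the load are in series, so the same I flows through both; get I from ε/(r+R), then I²R for the load.
I = ε / (r + R) = 3.00 / (1.16 + 21.2) = 0.1342 A
P_load = I² R = (0.1342)² × 21.2 = 0.3816 W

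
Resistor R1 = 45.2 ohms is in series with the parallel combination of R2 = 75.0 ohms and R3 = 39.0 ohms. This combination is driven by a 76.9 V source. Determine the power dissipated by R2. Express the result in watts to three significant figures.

10.3 W

Collapse R2‖R3 to a single equivalent, reducing the network to two series elements.
R_p = (75.0×39.0)/(75.0+39.0) = 25.66 Ω
R_total = 45.2 + 25.66 = 70.86 Ω
I = V / R_total = 76.9 / 70.86 = 1.085 A
Voltage across the parallel pair: V_p = I × R_p = 1.085 × 25.66 = 27.85 V
R2 is across V_p, so use P = V²/R for that branch.
P_R2 = (27.85)² / 75.0 = 10.34 W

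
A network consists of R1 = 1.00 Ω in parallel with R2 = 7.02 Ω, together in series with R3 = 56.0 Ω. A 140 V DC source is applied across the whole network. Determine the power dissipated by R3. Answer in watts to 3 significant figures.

Reduce the parallel combination to a single R_p; the circuit then becomes R_p in series with the remaining resistor.
R_p = (1.00×7.02)/(1.00+7.02) = 0.8753 Ω
R_total = R_p + 56.0 = 0.8753 + 56.0 = 56.88 Ω
I = V / R_total = 140 / 56.88 = 2.462 A
R3 carries the full series current, so P = I²R.
P_R3 = (2.462)² × 56.0 = 339.3 W

339 W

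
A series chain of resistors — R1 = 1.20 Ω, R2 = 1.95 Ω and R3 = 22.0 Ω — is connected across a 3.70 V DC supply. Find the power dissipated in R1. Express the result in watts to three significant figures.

Series elements share the same current, so find I first, then use P = I²R.
R_total = 1.20 + 1.95 + 22.0 = 25.15 Ω
I = V / R_total = 3.70 / 25.15 = 0.1471 A
P_R1 = I² × R1 = (0.1471)² × 1.20 = 0.02597 W

0.0260 W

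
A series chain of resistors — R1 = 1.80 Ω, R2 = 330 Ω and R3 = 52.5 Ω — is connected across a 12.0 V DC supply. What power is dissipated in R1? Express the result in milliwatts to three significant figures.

1.76 mW

The current is common to all series resistors; compute it, then apply P = I²R for the target.
R_total = 1.80 + 330 + 52.5 = 384.3 Ω
I = V / R_total = 12.0 / 384.3 = 0.03123 A
P_R1 = I² × R1 = (0.03123)² × 1.80 = 0.001755 W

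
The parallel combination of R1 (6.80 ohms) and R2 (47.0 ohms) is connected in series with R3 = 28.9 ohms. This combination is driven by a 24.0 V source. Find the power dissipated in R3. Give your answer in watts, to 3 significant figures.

Collapse the R1‖R2 pair into one equivalent R_p; then R_p and R3 form a series string.
R_p = (6.80×47.0)/(6.80+47.0) = 5.941 Ω
R_total = R_p + 28.9 = 5.941 + 28.9 = 34.84 Ω
I = V / R_total = 24.0 / 34.84 = 0.6889 A
All the supply current flows through R3; use P = I²R3.
P_R3 = (0.6889)² × 28.9 = 13.71 W

13.7 W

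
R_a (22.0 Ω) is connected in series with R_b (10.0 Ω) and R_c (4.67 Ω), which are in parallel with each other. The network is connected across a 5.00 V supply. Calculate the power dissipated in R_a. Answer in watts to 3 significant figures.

0.867 W

Collapse R_b‖R_c to a single equivalent, reducing the network to two series elements.
R_p = (10.0×4.67)/(10.0+4.67) = 3.183 Ω
R_total = 22.0 + 3.183 = 25.18 Ω
I = V / R_total = 5.00 / 25.18 = 0.1985 A
R_a is in the main series path, so its power is I²R_a.
P_R_a = (0.1985)² × 22.0 = 0.8672 W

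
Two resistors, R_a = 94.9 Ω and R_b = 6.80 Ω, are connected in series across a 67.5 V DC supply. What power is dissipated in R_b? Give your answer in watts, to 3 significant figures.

In a series string the same current flows through every resistor — find that current, then P = I²R for the one we want.
R_total = 94.9 + 6.80 = 101.7 Ω
I = V / R_total = 67.5 / 101.7 = 0.6637 A
P_R_b = I² × R_b = (0.6637)² × 6.80 = 2.996 W

3.00 W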